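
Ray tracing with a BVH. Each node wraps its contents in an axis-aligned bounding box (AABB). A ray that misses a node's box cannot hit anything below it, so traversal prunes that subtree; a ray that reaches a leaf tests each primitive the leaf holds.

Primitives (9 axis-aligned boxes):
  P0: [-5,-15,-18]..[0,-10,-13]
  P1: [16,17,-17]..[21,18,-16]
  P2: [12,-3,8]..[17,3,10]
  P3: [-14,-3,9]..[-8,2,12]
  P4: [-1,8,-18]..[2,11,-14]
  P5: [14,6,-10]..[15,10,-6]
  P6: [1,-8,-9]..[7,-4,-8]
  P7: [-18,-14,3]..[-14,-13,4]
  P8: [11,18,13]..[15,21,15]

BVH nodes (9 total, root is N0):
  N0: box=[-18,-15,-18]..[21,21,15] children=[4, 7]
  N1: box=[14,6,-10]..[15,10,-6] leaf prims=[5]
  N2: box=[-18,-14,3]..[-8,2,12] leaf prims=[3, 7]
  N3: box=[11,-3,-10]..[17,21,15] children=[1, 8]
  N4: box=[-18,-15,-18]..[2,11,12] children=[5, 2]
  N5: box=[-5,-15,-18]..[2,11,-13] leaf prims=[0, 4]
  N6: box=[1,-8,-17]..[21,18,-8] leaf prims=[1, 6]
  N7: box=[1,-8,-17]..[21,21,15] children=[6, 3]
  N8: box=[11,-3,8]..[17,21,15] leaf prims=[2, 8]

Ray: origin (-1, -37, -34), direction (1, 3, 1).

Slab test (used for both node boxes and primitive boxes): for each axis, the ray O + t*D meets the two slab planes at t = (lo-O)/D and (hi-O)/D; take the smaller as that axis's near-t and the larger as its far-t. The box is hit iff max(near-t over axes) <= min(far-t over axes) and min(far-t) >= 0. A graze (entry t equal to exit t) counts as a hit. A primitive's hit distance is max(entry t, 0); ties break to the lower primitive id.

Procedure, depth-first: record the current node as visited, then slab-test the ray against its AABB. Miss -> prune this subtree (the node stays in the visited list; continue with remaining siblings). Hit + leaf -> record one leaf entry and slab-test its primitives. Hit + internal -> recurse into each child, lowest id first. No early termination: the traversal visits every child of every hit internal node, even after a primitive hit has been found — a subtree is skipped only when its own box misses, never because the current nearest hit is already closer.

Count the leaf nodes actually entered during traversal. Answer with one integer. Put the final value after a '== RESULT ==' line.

Walk:
N0 x:[-17,22] y:[22/3,58/3] z:[16,49] -> hit [16,58/3], descend [4, 7]
  N4 x:[-17,3] y:[22/3,16] z:[16,46] -> miss, prune
  N7 x:[2,22] y:[29/3,58/3] z:[17,49] -> hit [17,58/3], descend [3, 6]
    N3 x:[12,18] y:[34/3,58/3] z:[24,49] -> miss, prune
    N6 x:[2,22] y:[29/3,55/3] z:[17,26] -> hit [17,55/3] leaf, test {P1@t=18, P6(miss)}

order=[0, 4, 7, 3, 6]  |boxes|=5  |leaves|=1  hit=P1

== RESULT ==
1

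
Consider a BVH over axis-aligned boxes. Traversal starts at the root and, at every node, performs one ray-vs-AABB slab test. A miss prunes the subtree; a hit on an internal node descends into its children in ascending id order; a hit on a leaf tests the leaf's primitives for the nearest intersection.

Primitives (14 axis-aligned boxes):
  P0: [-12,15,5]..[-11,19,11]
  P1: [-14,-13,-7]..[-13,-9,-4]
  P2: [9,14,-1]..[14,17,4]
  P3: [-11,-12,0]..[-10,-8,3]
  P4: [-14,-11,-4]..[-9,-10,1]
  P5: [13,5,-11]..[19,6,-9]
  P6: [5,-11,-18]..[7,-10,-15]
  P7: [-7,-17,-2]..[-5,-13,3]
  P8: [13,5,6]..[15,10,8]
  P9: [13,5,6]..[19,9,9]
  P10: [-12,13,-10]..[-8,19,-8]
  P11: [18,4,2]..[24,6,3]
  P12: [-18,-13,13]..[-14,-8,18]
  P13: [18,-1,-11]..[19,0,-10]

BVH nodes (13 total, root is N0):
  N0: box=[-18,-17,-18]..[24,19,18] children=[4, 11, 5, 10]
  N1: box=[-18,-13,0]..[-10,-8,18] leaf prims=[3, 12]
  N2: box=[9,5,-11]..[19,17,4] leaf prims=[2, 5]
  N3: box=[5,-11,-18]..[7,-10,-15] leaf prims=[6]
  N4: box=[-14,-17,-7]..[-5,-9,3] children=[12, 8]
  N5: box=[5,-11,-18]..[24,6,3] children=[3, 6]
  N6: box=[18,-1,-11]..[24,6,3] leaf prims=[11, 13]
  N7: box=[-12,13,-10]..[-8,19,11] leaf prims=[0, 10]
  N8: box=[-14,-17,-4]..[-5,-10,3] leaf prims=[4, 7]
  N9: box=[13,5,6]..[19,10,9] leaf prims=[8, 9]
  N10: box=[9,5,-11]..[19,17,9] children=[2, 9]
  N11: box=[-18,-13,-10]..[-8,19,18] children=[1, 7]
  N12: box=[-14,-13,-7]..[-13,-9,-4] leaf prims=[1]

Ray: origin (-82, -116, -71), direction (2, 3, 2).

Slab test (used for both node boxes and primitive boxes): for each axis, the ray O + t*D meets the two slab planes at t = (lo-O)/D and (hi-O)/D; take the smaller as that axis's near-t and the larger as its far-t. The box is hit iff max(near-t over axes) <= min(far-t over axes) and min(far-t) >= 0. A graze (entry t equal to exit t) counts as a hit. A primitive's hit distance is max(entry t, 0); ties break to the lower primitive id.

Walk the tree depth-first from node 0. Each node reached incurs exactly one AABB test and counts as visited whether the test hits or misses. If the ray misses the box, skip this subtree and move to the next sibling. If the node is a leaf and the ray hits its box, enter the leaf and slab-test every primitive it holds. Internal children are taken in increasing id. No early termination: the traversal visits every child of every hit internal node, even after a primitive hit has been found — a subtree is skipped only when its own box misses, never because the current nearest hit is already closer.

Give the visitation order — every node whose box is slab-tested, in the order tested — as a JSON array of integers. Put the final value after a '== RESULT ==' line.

Traverse from the root:
N0 x:[32,53] y:[33,45] z:[53/2,89/2] -> hit [33,89/2], descend [4, 5, 10, 11]
  N4 x:[34,77/2] y:[33,107/3] z:[32,37] -> hit [34,107/3], descend [8, 12]
    N8 x:[34,77/2] y:[33,106/3] z:[67/2,37] -> hit [34,106/3] leaf, test {P4@t=35, P7(miss)}
    N12 x:[34,69/2] y:[103/3,107/3] z:[32,67/2] -> miss, prune
  N5 x:[87/2,53] y:[35,122/3] z:[53/2,37] -> miss, prune
  N10 x:[91/2,101/2] y:[121/3,133/3] z:[30,40] -> miss, prune
  N11 x:[32,37] y:[103/3,45] z:[61/2,89/2] -> hit [103/3,37], descend [1, 7]
    N1 x:[32,36] y:[103/3,36] z:[71/2,89/2] -> hit [71/2,36] leaf, test {P3@t=71/2, P12(miss)}
    N7 x:[35,37] y:[43,45] z:[61/2,41] -> miss, prune

Visited [0, 4, 8, 12, 5, 10, 11, 1, 7]. Tests: 9 box, 2 leaf. Nearest: P4.

== RESULT ==
[0, 4, 8, 12, 5, 10, 11, 1, 7]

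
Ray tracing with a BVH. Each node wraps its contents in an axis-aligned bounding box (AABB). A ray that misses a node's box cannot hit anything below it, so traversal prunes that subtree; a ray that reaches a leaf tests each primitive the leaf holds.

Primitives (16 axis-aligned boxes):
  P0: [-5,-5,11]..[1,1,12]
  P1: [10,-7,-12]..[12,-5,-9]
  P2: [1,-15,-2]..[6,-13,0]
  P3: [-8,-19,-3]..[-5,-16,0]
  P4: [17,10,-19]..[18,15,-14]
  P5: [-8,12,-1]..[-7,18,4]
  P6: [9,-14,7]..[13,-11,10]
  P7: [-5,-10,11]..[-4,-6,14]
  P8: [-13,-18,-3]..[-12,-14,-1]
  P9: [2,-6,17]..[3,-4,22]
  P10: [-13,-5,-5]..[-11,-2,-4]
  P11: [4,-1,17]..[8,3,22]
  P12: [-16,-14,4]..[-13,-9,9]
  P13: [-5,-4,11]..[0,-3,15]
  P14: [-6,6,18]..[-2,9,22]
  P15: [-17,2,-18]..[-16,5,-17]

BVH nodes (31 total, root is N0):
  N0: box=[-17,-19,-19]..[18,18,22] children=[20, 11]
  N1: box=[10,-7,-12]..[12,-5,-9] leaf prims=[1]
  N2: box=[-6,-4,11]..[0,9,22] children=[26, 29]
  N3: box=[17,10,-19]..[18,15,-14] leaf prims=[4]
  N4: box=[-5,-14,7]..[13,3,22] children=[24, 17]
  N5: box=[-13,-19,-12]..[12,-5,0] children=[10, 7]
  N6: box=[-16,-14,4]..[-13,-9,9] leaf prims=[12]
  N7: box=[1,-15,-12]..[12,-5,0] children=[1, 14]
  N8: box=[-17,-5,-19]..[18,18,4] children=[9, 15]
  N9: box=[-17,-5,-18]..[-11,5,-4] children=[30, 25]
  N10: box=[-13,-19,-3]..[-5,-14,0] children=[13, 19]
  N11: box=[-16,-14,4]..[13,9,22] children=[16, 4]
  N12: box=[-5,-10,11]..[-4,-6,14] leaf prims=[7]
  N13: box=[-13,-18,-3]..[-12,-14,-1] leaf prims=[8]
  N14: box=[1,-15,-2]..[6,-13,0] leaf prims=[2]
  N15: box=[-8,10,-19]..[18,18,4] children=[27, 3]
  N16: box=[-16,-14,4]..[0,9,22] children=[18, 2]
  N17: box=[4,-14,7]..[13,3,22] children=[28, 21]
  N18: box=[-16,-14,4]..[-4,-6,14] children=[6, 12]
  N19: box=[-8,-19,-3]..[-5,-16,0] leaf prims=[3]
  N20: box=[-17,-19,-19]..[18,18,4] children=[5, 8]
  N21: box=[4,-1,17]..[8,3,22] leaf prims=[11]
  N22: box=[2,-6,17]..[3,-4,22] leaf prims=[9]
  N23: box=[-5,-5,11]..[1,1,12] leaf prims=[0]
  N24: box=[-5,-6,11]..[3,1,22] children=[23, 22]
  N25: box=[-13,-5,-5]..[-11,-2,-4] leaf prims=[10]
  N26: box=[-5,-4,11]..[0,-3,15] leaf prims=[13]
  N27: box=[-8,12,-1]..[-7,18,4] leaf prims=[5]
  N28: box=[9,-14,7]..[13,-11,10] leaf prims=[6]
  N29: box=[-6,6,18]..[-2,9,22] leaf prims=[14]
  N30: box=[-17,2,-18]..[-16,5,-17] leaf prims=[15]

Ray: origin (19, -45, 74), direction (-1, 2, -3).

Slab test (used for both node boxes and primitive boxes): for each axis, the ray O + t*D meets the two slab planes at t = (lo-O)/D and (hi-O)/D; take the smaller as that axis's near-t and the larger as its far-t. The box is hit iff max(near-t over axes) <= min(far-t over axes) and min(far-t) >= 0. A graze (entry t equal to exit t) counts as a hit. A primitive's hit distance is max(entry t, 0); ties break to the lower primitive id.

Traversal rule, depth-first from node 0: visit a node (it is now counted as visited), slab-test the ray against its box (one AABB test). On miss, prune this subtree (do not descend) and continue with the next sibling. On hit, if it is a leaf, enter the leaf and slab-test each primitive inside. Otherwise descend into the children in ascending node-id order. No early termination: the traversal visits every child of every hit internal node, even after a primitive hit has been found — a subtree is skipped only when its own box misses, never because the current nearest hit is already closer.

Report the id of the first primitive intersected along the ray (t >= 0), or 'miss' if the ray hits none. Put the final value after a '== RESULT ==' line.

Trace the traversal:
N0 x:[1,36] y:[13,63/2] z:[52/3,31] -> hit [52/3,31], descend [11, 20]
  N11 x:[6,35] y:[31/2,27] z:[52/3,70/3] -> hit [52/3,70/3], descend [4, 16]
    N4 x:[6,24] y:[31/2,24] z:[52/3,67/3] -> hit [52/3,67/3], descend [17, 24]
      N17 x:[6,15] y:[31/2,24] z:[52/3,67/3] -> miss, prune
      N24 x:[16,24] y:[39/2,23] z:[52/3,21] -> hit [39/2,21], descend [22, 23]
        N22 x:[16,17] y:[39/2,41/2] z:[52/3,19] -> miss, prune
        N23 x:[18,24] y:[20,23] z:[62/3,21] -> hit [62/3,21] leaf, test {P0@t=62/3}
    N16 x:[19,35] y:[31/2,27] z:[52/3,70/3] -> hit [19,70/3], descend [2, 18]
      N2 x:[19,25] y:[41/2,27] z:[52/3,21] -> hit [41/2,21], descend [26, 29]
        N26 x:[19,24] y:[41/2,21] z:[59/3,21] -> hit [41/2,21] leaf, test {P13@t=41/2}
        N29 x:[21,25] y:[51/2,27] z:[52/3,56/3] -> miss, prune
      N18 x:[23,35] y:[31/2,39/2] z:[20,70/3] -> miss, prune
  N20 x:[1,36] y:[13,63/2] z:[70/3,31] -> hit [70/3,31], descend [5, 8]
    N5 x:[7,32] y:[13,20] z:[74/3,86/3] -> miss, prune
    N8 x:[1,36] y:[20,63/2] z:[70/3,31] -> hit [70/3,31], descend [9, 15]
      N9 x:[30,36] y:[20,25] z:[26,92/3] -> miss, prune
      N15 x:[1,27] y:[55/2,63/2] z:[70/3,31] -> miss, prune

order=[0, 11, 4, 17, 24, 22, 23, 16, 2, 26, 29, 18, 20, 5, 8, 9, 15]  |boxes|=17  |leaves|=2  hit=P13

== RESULT ==
13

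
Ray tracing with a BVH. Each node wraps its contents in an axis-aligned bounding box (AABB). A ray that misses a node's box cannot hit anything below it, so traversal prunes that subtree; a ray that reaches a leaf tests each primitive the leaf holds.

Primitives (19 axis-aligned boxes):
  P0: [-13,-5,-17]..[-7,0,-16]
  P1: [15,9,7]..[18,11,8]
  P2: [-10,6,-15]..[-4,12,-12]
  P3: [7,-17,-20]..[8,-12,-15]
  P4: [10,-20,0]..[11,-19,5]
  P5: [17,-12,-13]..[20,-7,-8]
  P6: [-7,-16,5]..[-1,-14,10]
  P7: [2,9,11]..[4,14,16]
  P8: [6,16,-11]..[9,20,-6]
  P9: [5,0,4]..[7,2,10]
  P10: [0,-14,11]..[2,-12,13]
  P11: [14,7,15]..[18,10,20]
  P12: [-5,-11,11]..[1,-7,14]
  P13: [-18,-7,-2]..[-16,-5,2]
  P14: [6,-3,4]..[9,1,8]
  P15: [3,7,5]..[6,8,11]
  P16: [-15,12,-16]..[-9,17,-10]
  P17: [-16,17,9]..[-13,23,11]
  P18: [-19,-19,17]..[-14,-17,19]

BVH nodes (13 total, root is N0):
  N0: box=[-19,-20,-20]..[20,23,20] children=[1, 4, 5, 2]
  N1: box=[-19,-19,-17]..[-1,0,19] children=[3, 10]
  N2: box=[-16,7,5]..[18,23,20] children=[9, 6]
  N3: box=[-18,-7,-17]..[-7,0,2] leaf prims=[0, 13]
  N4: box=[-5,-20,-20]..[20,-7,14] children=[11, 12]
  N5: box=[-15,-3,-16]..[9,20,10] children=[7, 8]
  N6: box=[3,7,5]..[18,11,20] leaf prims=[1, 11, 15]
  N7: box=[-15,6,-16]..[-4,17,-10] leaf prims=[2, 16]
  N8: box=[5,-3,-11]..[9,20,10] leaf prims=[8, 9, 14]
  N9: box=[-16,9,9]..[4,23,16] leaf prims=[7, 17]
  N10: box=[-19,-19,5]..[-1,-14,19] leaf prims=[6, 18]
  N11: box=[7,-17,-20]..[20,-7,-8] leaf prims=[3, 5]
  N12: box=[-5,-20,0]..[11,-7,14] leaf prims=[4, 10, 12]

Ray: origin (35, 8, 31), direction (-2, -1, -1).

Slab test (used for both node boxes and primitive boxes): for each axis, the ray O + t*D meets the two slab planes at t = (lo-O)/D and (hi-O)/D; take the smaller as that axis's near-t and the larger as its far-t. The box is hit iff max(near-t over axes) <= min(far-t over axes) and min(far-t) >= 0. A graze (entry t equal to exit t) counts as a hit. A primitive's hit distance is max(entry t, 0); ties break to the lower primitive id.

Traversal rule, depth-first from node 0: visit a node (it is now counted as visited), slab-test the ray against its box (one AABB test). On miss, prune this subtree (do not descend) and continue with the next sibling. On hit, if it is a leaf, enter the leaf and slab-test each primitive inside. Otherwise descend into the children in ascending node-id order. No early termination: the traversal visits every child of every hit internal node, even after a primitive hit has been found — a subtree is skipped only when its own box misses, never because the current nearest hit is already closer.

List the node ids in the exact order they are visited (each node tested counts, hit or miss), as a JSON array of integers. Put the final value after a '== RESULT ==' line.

Trace the traversal:
N0 x:[15/2,27] y:[-15,28] z:[11,51] -> hit [11,27], descend [1, 2, 4, 5]
  N1 x:[18,27] y:[8,27] z:[12,48] -> hit [18,27], descend [3, 10]
    N3 x:[21,53/2] y:[8,15] z:[29,48] -> miss, prune
    N10 x:[18,27] y:[22,27] z:[12,26] -> hit [22,26] leaf, test {P6(miss), P18(miss)}
  N2 x:[17/2,51/2] y:[-15,1] z:[11,26] -> miss, prune
  N4 x:[15/2,20] y:[15,28] z:[17,51] -> hit [17,20], descend [11, 12]
    N11 x:[15/2,14] y:[15,25] z:[39,51] -> miss, prune
    N12 x:[12,20] y:[15,28] z:[17,31] -> hit [17,20] leaf, test {P4(miss), P10(miss), P12@t=17}
  N5 x:[13,25] y:[-12,11] z:[21,47] -> miss, prune

order=[0, 1, 3, 10, 2, 4, 11, 12, 5]  |boxes|=9  |leaves|=2  hit=P12

== RESULT ==
[0, 1, 3, 10, 2, 4, 11, 12, 5]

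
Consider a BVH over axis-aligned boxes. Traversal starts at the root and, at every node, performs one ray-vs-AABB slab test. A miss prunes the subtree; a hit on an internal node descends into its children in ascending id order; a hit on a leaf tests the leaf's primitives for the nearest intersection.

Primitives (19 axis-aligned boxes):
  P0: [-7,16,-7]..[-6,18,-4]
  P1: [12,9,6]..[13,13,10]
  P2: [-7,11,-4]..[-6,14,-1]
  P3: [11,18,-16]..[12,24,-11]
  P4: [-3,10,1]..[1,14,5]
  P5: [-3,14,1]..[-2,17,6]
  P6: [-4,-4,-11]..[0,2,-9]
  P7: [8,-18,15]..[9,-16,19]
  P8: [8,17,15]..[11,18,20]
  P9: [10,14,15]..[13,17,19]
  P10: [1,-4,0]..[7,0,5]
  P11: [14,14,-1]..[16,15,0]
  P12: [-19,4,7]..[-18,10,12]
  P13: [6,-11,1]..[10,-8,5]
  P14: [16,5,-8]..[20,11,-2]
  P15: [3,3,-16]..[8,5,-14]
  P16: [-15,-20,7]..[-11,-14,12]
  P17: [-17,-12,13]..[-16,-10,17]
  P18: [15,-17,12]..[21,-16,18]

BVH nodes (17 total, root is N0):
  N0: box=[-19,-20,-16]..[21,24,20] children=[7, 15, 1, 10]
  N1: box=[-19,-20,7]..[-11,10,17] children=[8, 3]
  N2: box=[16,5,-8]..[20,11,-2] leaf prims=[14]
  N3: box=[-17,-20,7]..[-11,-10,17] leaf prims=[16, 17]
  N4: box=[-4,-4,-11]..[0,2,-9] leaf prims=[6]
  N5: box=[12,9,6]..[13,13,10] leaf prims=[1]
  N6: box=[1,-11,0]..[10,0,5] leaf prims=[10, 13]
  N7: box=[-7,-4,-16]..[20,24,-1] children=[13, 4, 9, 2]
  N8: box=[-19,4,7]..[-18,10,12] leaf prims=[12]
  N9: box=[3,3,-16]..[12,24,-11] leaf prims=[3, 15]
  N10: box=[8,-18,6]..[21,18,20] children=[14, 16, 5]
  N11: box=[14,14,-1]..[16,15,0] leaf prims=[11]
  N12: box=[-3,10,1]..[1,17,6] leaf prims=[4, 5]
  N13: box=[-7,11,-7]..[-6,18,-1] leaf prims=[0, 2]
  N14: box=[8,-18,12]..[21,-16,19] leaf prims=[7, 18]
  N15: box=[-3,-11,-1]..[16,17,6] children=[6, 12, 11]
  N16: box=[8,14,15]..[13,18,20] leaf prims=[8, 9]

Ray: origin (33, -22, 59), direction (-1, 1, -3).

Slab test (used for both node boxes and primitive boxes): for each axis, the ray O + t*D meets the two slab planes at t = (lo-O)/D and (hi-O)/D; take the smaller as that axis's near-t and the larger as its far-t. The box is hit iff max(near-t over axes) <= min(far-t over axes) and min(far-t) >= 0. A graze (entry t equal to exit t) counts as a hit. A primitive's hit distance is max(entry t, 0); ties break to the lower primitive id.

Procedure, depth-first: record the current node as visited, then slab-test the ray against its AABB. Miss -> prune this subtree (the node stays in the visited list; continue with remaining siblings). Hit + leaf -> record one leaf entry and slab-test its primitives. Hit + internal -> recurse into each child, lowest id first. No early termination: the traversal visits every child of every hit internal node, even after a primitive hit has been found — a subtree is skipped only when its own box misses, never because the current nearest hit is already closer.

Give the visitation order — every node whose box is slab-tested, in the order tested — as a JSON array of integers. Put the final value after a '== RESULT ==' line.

Trace the traversal:
N0 x:[12,52] y:[2,46] z:[13,25] -> hit [13,25], descend [1, 7, 10, 15]
  N1 x:[44,52] y:[2,32] z:[14,52/3] -> miss, prune
  N7 x:[13,40] y:[18,46] z:[20,25] -> hit [20,25], descend [2, 4, 9, 13]
    N2 x:[13,17] y:[27,33] z:[61/3,67/3] -> miss, prune
    N4 x:[33,37] y:[18,24] z:[68/3,70/3] -> miss, prune
    N9 x:[21,30] y:[25,46] z:[70/3,25] -> hit [25,25] leaf, test {P3(miss), P15@t=25}
    N13 x:[39,40] y:[33,40] z:[20,22] -> miss, prune
  N10 x:[12,25] y:[4,40] z:[13,53/3] -> hit [13,53/3], descend [5, 14, 16]
    N5 x:[20,21] y:[31,35] z:[49/3,53/3] -> miss, prune
    N14 x:[12,25] y:[4,6] z:[40/3,47/3] -> miss, prune
    N16 x:[20,25] y:[36,40] z:[13,44/3] -> miss, prune
  N15 x:[17,36] y:[11,39] z:[53/3,20] -> hit [53/3,20], descend [6, 11, 12]
    N6 x:[23,32] y:[11,22] z:[18,59/3] -> miss, prune
    N11 x:[17,19] y:[36,37] z:[59/3,20] -> miss, prune
    N12 x:[32,36] y:[32,39] z:[53/3,58/3] -> miss, prune

15 AABB tests over nodes [0, 1, 7, 2, 4, 9, 13, 10, 5, 14, 16, 15, 6, 11, 12]; 1 leaf entered; closest P15.

== RESULT ==
[0, 1, 7, 2, 4, 9, 13, 10, 5, 14, 16, 15, 6, 11, 12]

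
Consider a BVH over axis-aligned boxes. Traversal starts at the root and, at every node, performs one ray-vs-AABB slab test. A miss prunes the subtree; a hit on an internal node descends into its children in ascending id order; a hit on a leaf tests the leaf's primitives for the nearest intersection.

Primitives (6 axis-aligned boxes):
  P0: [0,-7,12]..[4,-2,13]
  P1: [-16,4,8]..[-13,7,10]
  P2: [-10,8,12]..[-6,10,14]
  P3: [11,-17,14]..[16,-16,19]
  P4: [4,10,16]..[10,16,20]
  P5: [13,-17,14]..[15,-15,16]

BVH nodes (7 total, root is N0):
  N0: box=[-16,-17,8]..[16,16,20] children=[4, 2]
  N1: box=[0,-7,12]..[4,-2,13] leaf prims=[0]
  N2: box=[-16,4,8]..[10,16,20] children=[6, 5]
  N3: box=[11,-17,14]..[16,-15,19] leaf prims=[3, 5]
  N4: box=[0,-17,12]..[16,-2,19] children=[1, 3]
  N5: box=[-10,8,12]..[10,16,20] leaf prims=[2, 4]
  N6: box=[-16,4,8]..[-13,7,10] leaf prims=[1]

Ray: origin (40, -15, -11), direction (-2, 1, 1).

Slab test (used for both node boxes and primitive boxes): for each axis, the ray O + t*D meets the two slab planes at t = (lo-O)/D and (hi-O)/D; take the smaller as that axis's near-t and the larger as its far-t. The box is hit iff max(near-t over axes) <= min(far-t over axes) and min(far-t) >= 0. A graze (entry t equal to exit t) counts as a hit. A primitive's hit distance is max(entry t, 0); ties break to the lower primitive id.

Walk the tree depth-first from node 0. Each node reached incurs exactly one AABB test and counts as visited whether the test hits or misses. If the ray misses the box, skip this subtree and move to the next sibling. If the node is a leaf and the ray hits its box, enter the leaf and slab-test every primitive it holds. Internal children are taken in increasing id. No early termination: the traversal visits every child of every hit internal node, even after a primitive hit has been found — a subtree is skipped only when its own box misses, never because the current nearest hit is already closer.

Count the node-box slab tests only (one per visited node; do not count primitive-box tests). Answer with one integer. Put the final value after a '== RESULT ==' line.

Trace the traversal:
N0 x:[12,28] y:[-2,31] z:[19,31] -> hit [19,28], descend [2, 4]
  N2 x:[15,28] y:[19,31] z:[19,31] -> hit [19,28], descend [5, 6]
    N5 x:[15,25] y:[23,31] z:[23,31] -> hit [23,25] leaf, test {P2@t=23, P4(miss)}
    N6 x:[53/2,28] y:[19,22] z:[19,21] -> miss, prune
  N4 x:[12,20] y:[-2,13] z:[23,30] -> miss, prune

5 AABB tests over nodes [0, 2, 5, 6, 4]; 1 leaf entered; closest P2.

== RESULT ==
5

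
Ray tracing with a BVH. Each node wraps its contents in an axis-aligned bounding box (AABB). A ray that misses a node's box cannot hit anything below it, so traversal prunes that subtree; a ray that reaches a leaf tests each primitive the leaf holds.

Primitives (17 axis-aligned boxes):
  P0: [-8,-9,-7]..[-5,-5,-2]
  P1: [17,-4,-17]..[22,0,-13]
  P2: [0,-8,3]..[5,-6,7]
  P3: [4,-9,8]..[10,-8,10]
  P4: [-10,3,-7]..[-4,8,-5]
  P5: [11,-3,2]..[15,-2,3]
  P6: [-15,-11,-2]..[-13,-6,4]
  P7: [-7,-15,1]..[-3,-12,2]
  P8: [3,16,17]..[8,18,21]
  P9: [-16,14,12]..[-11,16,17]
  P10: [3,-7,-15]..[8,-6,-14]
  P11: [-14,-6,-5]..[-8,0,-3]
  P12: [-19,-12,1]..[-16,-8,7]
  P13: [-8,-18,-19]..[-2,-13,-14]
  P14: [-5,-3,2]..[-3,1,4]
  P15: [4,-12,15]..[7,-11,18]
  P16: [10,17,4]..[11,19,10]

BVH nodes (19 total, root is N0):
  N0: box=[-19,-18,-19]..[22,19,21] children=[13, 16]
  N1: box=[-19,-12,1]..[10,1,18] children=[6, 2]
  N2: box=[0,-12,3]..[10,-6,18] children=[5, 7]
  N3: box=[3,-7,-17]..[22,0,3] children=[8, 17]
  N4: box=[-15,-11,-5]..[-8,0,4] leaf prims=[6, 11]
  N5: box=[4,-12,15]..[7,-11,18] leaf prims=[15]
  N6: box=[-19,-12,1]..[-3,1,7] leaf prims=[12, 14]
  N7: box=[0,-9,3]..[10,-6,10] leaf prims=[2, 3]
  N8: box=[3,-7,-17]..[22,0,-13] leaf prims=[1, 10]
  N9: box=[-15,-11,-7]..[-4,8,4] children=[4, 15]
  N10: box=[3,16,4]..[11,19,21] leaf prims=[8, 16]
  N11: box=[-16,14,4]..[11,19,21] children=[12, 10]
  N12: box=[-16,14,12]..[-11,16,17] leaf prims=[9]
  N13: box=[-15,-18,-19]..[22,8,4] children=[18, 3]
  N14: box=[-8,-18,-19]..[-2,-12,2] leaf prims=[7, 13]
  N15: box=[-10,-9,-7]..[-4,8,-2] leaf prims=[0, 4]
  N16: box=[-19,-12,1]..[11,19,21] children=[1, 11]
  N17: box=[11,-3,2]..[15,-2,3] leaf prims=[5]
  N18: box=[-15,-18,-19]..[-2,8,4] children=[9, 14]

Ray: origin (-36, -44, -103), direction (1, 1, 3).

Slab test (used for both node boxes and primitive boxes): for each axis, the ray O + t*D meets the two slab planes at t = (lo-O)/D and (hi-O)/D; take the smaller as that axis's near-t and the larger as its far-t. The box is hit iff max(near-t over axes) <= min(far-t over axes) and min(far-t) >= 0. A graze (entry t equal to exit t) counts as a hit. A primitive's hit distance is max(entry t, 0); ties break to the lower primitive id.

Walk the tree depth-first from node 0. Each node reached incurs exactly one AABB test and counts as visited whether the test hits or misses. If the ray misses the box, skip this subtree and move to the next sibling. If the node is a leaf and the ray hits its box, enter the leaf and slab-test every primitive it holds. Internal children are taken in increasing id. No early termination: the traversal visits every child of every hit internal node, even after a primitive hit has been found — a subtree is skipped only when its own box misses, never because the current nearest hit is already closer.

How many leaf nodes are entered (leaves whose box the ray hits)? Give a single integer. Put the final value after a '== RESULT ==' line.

Walk:
N0 x:[17,58] y:[26,63] z:[28,124/3] -> hit [28,124/3], descend [13, 16]
  N13 x:[21,58] y:[26,52] z:[28,107/3] -> hit [28,107/3], descend [3, 18]
    N3 x:[39,58] y:[37,44] z:[86/3,106/3] -> miss, prune
    N18 x:[21,34] y:[26,52] z:[28,107/3] -> hit [28,34], descend [9, 14]
      N9 x:[21,32] y:[33,52] z:[32,107/3] -> miss, prune
      N14 x:[28,34] y:[26,32] z:[28,35] -> hit [28,32] leaf, test {P7(miss), P13@t=28}
  N16 x:[17,47] y:[32,63] z:[104/3,124/3] -> hit [104/3,124/3], descend [1, 11]
    N1 x:[17,46] y:[32,45] z:[104/3,121/3] -> hit [104/3,121/3], descend [2, 6]
      N2 x:[36,46] y:[32,38] z:[106/3,121/3] -> hit [36,38], descend [5, 7]
        N5 x:[40,43] y:[32,33] z:[118/3,121/3] -> miss, prune
        N7 x:[36,46] y:[35,38] z:[106/3,113/3] -> hit [36,113/3] leaf, test {P2@t=36, P3(miss)}
      N6 x:[17,33] y:[32,45] z:[104/3,110/3] -> miss, prune
    N11 x:[20,47] y:[58,63] z:[107/3,124/3] -> miss, prune

order=[0, 13, 3, 18, 9, 14, 16, 1, 2, 5, 7, 6, 11]  |boxes|=13  |leaves|=2  hit=P13

== RESULT ==
2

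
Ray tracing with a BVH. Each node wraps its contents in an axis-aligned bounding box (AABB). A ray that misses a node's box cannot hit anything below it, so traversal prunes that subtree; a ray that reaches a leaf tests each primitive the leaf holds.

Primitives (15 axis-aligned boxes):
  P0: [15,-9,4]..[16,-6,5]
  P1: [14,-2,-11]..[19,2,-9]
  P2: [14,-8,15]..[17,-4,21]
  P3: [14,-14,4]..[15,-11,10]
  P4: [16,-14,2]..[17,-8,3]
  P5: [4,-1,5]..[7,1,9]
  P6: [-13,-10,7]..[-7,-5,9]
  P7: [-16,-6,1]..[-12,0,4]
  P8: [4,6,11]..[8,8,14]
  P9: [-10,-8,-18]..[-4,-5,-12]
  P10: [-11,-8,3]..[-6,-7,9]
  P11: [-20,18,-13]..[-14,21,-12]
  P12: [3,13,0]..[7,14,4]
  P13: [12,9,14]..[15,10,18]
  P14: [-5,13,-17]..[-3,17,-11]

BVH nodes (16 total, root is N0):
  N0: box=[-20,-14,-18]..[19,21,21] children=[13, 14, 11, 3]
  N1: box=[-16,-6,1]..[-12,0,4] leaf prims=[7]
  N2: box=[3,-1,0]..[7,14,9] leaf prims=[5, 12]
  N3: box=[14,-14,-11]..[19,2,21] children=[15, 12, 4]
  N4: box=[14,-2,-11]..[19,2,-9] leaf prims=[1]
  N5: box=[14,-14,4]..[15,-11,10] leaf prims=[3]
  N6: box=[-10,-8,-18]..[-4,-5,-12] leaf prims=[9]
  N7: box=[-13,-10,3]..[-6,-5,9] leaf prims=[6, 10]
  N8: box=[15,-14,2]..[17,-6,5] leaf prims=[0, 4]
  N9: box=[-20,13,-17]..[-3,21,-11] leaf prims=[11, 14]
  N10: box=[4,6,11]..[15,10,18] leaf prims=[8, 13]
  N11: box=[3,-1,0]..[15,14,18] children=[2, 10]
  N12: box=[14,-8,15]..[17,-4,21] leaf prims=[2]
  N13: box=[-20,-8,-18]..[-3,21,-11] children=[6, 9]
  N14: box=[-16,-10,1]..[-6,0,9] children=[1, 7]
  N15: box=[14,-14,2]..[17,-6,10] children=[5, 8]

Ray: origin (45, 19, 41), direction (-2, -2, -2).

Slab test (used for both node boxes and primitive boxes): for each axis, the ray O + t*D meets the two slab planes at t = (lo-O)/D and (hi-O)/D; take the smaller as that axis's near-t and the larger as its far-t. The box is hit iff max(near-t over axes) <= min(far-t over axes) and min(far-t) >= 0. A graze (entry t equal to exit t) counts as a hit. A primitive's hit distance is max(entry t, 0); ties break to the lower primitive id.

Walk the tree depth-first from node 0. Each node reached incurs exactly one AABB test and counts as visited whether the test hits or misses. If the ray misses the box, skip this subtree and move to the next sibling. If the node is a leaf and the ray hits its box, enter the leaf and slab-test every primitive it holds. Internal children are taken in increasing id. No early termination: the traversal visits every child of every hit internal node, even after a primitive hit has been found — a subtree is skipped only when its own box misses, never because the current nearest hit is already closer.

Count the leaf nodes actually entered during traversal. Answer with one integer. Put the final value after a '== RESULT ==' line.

Traverse from the root:
N0 x:[13,65/2] y:[-1,33/2] z:[10,59/2] -> hit [13,33/2], descend [3, 11, 13, 14]
  N3 x:[13,31/2] y:[17/2,33/2] z:[10,26] -> hit [13,31/2], descend [4, 12, 15]
    N4 x:[13,31/2] y:[17/2,21/2] z:[25,26] -> miss, prune
    N12 x:[14,31/2] y:[23/2,27/2] z:[10,13] -> miss, prune
    N15 x:[14,31/2] y:[25/2,33/2] z:[31/2,39/2] -> hit [31/2,31/2], descend [5, 8]
      N5 x:[15,31/2] y:[15,33/2] z:[31/2,37/2] -> hit [31/2,31/2] leaf, test {P3@t=31/2}
      N8 x:[14,15] y:[25/2,33/2] z:[18,39/2] -> miss, prune
  N11 x:[15,21] y:[5/2,10] z:[23/2,41/2] -> miss, prune
  N13 x:[24,65/2] y:[-1,27/2] z:[26,59/2] -> miss, prune
  N14 x:[51/2,61/2] y:[19/2,29/2] z:[16,20] -> miss, prune

Visited [0, 3, 4, 12, 15, 5, 8, 11, 13, 14]. Tests: 10 box, 1 leaf. Nearest: P3.

== RESULT ==
1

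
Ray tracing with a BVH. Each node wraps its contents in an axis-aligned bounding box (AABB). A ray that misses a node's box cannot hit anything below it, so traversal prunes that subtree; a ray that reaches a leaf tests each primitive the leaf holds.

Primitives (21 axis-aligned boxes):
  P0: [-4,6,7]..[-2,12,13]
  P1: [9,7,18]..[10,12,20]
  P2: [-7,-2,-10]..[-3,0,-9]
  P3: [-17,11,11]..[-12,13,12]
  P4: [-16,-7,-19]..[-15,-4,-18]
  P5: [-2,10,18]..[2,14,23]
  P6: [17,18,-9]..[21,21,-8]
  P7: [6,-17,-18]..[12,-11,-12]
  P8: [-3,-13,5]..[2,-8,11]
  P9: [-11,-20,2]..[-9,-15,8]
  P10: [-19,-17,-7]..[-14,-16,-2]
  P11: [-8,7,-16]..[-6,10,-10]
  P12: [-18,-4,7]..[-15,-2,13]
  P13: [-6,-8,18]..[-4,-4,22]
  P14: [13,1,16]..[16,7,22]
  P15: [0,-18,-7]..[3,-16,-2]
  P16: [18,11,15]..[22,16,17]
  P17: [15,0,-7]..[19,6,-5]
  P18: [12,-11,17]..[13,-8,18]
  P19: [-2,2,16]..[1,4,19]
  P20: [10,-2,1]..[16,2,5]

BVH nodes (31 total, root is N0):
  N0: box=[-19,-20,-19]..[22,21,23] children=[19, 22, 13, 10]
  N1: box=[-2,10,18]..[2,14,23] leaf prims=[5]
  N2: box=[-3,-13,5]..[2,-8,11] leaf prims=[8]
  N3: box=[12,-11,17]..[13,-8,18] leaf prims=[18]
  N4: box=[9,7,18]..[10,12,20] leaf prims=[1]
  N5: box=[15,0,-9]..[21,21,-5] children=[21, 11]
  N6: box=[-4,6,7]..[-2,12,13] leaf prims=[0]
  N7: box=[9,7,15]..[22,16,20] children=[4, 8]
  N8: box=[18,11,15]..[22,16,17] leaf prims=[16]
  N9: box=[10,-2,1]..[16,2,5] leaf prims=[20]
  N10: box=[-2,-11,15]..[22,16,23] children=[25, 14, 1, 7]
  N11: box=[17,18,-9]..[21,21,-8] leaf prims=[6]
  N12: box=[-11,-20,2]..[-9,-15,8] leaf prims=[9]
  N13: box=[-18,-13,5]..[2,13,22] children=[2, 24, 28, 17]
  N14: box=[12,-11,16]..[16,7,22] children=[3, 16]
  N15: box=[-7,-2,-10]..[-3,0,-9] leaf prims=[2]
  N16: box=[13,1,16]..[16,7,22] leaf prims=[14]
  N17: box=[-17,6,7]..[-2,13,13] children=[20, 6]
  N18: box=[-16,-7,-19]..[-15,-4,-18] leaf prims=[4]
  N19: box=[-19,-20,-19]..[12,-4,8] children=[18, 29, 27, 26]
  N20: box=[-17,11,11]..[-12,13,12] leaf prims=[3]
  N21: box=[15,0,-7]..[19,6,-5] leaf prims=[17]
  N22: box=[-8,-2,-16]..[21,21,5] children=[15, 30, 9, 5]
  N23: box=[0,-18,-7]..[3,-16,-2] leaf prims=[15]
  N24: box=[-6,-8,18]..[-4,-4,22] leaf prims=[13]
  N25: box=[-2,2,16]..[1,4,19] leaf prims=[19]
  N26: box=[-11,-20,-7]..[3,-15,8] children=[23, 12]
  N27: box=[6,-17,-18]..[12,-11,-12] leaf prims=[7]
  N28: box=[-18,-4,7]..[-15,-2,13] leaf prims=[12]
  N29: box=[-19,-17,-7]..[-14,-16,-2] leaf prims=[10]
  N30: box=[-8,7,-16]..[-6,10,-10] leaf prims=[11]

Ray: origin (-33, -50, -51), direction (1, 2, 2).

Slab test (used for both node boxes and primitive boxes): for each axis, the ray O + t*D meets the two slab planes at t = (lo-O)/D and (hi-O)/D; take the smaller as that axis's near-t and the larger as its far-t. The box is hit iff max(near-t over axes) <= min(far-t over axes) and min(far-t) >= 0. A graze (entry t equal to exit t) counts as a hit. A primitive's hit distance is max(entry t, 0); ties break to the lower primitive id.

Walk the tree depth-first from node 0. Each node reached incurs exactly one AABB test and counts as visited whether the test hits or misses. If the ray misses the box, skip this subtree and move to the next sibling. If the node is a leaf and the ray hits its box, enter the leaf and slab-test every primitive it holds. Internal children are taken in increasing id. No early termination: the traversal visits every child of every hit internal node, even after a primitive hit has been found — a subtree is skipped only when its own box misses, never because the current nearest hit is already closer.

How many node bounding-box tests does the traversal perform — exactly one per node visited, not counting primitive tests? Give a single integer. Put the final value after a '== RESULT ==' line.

Trace the traversal:
N0 x:[14,55] y:[15,71/2] z:[16,37] -> hit [16,71/2], descend [10, 13, 19, 22]
  N10 x:[31,55] y:[39/2,33] z:[33,37] -> hit [33,33], descend [1, 7, 14, 25]
    N1 x:[31,35] y:[30,32] z:[69/2,37] -> miss, prune
    N7 x:[42,55] y:[57/2,33] z:[33,71/2] -> miss, prune
    N14 x:[45,49] y:[39/2,57/2] z:[67/2,73/2] -> miss, prune
    N25 x:[31,34] y:[26,27] z:[67/2,35] -> miss, prune
  N13 x:[15,35] y:[37/2,63/2] z:[28,73/2] -> hit [28,63/2], descend [2, 17, 24, 28]
    N2 x:[30,35] y:[37/2,21] z:[28,31] -> miss, prune
    N17 x:[16,31] y:[28,63/2] z:[29,32] -> hit [29,31], descend [6, 20]
      N6 x:[29,31] y:[28,31] z:[29,32] -> hit [29,31] leaf, test {P0@t=29}
      N20 x:[16,21] y:[61/2,63/2] z:[31,63/2] -> miss, prune
    N24 x:[27,29] y:[21,23] z:[69/2,73/2] -> miss, prune
    N28 x:[15,18] y:[23,24] z:[29,32] -> miss, prune
  N19 x:[14,45] y:[15,23] z:[16,59/2] -> hit [16,23], descend [18, 26, 27, 29]
    N18 x:[17,18] y:[43/2,23] z:[16,33/2] -> miss, prune
    N26 x:[22,36] y:[15,35/2] z:[22,59/2] -> miss, prune
    N27 x:[39,45] y:[33/2,39/2] z:[33/2,39/2] -> miss, prune
    N29 x:[14,19] y:[33/2,17] z:[22,49/2] -> miss, prune
  N22 x:[25,54] y:[24,71/2] z:[35/2,28] -> hit [25,28], descend [5, 9, 15, 30]
    N5 x:[48,54] y:[25,71/2] z:[21,23] -> miss, prune
    N9 x:[43,49] y:[24,26] z:[26,28] -> miss, prune
    N15 x:[26,30] y:[24,25] z:[41/2,21] -> miss, prune
    N30 x:[25,27] y:[57/2,30] z:[35/2,41/2] -> miss, prune

order=[0, 10, 1, 7, 14, 25, 13, 2, 17, 6, 20, 24, 28, 19, 18, 26, 27, 29, 22, 5, 9, 15, 30]  |boxes|=23  |leaves|=1  hit=P0

== RESULT ==
23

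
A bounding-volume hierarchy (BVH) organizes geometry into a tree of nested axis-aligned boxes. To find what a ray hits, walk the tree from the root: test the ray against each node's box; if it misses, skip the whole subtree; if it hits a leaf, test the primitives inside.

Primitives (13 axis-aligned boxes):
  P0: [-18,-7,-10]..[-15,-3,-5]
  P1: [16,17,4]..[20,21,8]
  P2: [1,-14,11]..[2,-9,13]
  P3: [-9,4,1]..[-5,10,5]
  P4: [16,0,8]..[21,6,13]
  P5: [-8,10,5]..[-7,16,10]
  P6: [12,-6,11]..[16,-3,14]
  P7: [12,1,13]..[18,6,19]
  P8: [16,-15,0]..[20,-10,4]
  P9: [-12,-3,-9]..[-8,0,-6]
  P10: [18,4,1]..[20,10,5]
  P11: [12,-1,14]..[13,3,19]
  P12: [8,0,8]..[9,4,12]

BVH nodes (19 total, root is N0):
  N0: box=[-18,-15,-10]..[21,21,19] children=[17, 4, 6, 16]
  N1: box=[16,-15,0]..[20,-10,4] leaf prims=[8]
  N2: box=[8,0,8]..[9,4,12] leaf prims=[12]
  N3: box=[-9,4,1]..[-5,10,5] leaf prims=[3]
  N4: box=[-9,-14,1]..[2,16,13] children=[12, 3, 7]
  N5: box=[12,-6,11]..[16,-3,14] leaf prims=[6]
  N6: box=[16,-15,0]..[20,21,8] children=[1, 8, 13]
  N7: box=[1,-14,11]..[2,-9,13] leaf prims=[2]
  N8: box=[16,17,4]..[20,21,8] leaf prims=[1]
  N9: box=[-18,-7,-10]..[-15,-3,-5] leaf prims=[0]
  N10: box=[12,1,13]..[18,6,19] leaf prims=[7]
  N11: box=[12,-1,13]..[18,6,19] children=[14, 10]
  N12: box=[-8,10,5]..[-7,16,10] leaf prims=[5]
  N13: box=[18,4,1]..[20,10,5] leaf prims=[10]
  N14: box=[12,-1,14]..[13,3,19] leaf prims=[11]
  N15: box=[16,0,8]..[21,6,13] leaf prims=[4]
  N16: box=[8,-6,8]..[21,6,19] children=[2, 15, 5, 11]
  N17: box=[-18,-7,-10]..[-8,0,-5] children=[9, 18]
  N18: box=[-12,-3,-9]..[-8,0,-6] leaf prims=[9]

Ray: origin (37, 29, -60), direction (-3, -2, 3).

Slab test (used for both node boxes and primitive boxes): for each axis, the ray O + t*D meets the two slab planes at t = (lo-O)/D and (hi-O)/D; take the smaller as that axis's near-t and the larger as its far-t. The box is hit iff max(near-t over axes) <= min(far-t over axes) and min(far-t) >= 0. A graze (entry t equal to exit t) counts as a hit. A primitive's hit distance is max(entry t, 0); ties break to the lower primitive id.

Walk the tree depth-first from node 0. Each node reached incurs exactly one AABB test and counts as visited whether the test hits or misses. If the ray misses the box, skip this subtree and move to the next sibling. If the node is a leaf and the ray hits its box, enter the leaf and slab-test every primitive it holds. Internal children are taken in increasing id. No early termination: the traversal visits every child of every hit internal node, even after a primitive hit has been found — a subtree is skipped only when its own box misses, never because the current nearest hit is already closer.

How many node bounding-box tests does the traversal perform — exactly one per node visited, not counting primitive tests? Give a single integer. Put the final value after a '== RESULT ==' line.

Traverse from the root:
N0 x:[16/3,55/3] y:[4,22] z:[50/3,79/3] -> hit [50/3,55/3], descend [4, 6, 16, 17]
  N4 x:[35/3,46/3] y:[13/2,43/2] z:[61/3,73/3] -> miss, prune
  N6 x:[17/3,7] y:[4,22] z:[20,68/3] -> miss, prune
  N16 x:[16/3,29/3] y:[23/2,35/2] z:[68/3,79/3] -> miss, prune
  N17 x:[15,55/3] y:[29/2,18] z:[50/3,55/3] -> hit [50/3,18], descend [9, 18]
    N9 x:[52/3,55/3] y:[16,18] z:[50/3,55/3] -> hit [52/3,18] leaf, test {P0@t=52/3}
    N18 x:[15,49/3] y:[29/2,16] z:[17,18] -> miss, prune

Summary -> nodes [0, 4, 6, 16, 17, 9, 18]; box-tests=7; leaf-entries=1; first=P0

== RESULT ==
7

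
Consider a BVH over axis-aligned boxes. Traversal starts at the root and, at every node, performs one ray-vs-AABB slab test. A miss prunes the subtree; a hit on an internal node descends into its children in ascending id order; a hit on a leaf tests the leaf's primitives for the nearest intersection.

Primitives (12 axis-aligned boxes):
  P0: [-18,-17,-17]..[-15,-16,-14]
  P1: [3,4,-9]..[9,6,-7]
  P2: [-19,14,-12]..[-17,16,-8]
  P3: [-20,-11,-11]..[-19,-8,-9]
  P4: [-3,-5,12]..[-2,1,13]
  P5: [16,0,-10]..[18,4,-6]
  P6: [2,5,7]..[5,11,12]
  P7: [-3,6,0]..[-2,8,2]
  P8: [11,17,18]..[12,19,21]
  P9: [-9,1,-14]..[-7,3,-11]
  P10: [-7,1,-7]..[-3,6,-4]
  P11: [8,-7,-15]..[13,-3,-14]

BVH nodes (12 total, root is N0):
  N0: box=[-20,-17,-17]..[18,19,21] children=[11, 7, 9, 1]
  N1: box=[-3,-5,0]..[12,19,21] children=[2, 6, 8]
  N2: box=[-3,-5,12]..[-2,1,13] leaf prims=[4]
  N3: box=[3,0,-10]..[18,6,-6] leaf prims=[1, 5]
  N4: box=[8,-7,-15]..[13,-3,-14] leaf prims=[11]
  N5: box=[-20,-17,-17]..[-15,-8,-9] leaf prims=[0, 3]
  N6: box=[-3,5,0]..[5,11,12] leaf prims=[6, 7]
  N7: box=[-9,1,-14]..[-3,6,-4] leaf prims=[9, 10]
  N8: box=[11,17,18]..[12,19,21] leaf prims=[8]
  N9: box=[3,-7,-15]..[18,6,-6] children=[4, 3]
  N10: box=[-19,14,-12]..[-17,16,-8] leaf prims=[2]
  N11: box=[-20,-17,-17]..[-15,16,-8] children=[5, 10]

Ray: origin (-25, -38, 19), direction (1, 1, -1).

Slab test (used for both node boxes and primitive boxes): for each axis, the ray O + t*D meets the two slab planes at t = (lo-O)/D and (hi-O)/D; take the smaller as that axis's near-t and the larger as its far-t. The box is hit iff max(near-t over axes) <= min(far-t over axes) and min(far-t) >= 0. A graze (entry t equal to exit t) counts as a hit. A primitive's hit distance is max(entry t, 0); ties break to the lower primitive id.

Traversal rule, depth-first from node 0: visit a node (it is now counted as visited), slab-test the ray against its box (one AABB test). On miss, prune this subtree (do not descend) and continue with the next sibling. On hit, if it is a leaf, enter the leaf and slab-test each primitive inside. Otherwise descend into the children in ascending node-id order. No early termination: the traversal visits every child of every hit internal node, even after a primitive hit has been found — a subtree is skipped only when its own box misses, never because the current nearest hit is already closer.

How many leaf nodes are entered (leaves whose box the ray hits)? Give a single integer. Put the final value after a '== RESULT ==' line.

Traverse from the root:
N0 x:[5,43] y:[21,57] z:[-2,36] -> hit [21,36], descend [1, 7, 9, 11]
  N1 x:[22,37] y:[33,57] z:[-2,19] -> miss, prune
  N7 x:[16,22] y:[39,44] z:[23,33] -> miss, prune
  N9 x:[28,43] y:[31,44] z:[25,34] -> hit [31,34], descend [3, 4]
    N3 x:[28,43] y:[38,44] z:[25,29] -> miss, prune
    N4 x:[33,38] y:[31,35] z:[33,34] -> hit [33,34] leaf, test {P11@t=33}
  N11 x:[5,10] y:[21,54] z:[27,36] -> miss, prune

order=[0, 1, 7, 9, 3, 4, 11]  |boxes|=7  |leaves|=1  hit=P11

== RESULT ==
1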